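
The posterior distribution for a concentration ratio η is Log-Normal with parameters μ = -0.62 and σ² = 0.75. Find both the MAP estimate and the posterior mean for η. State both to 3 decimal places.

Mode = exp(μ − σ²) = exp(-1.37) = 0.254.
Mean = exp(μ + σ²/2) = exp(-0.245) = 0.783.
Right-skewed posterior ⇒ mode < mean.

MAP = 0.254; posterior mean = 0.783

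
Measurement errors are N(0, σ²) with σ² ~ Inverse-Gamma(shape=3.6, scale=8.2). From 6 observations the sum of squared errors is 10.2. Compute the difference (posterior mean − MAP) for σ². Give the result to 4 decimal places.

0.6250

Posterior: Inverse-Gamma(shape = 3.6+6/2 = 6.6, scale = 8.2+10.2/2 = 13.3).
Mode = β/(α+1) = 13.3/7.6 = 1.7500.
Mean = β/(α−1) = 13.3/5.6 = 2.3750.
Difference = 2.3750 − 1.7500 = 0.6250.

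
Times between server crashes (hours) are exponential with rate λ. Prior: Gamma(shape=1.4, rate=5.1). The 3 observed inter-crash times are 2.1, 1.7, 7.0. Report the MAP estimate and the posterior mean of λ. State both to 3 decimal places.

MAP estimate = 0.214, posterior mean = 0.277

Σ times = 10.8. Posterior: Gamma(shape = 1.4+3 = 4.4, rate = 5.1+10.8 = 15.9).
Mode = (α−1)/β = 3.4/15.9 = 0.214.
Mean = α/β = 4.4/15.9 = 0.277.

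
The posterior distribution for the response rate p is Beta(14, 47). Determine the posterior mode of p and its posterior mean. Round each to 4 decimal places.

Mode = (14−1)/(14+47−2) = 13/59 = 0.2203.
Mean = 14/(14+47) = 14/61 = 0.2295.
Mean > mode: the posterior has a right tail.

MAP: 0.2203. Posterior mean: 0.2295.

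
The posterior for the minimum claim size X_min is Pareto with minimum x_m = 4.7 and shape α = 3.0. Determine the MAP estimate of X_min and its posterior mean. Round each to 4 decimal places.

The Pareto density is strictly decreasing on [x_m, ∞), so the mode is x_m = 4.7000.
Mean = α·x_m/(α−1) = 3.0·4.7/2.0 = 7.0500.

MAP: 4.7000. Posterior mean: 7.0500.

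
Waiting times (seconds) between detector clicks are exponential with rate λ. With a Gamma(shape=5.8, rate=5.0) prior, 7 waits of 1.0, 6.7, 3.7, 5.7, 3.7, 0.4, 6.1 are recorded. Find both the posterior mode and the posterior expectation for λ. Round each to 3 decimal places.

Σ times = 27.3. Posterior: Gamma(shape = 5.8+7 = 12.8, rate = 5.0+27.3 = 32.3).
Mode = (α−1)/β = 11.8/32.3 = 0.365.
Mean = α/β = 12.8/32.3 = 0.396.
The posterior is right-skewed, so the mean exceeds the mode.

λ_MAP = 0.365, E[λ|data] = 0.396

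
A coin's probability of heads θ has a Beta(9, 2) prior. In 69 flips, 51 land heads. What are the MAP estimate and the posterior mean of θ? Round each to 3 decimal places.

MAP: 0.756. Posterior mean: 0.750.

Posterior: Beta(9+51, 2+18) = Beta(60, 20).
Mode = (60−1)/(60+20−2) = 59/78 = 0.756.
Mean = 60/(60+20) = 60/80 = 0.750.
The mean is pulled below the mode by the posterior's left skew.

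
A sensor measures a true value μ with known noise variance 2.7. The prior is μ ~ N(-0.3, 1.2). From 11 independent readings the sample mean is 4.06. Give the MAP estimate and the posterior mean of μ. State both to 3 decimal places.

Posterior for μ is Normal. Precision-weighted mean: (1/1.2·-0.3 + 11/2.7·4.06) / (1/1.2 + 11/2.7) = 3.320.
A Normal posterior is symmetric, so mode = mean.

MAP = 3.320, posterior mean = 3.320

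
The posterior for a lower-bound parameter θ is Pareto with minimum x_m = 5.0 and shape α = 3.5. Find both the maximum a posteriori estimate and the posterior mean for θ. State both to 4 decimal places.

The Pareto density is strictly decreasing on [x_m, ∞), so the mode is x_m = 5.0000.
Mean = α·x_m/(α−1) = 3.5·5.0/2.5 = 7.0000.

θ_MAP = 5.0000, E[θ|data] = 7.0000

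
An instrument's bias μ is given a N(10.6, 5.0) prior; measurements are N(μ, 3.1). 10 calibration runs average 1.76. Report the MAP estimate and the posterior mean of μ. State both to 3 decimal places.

μ_MAP = 2.276, E[μ|data] = 2.276

Posterior for μ is Normal. Precision-weighted mean: (1/5.0·10.6 + 10/3.1·1.76) / (1/5.0 + 10/3.1) = 2.276.
A Normal posterior is symmetric, so mode = mean.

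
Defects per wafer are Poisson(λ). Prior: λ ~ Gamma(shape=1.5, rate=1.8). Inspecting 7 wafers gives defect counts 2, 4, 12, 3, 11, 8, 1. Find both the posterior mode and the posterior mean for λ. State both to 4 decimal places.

posterior mode = 4.7159, posterior mean = 4.8295

Σ counts = 41. Posterior: Gamma(shape = 1.5+41 = 42.5, rate = 1.8+7 = 8.8).
Mode = (α−1)/β = 41.5/8.8 = 4.7159.
Mean = α/β = 42.5/8.8 = 4.8295.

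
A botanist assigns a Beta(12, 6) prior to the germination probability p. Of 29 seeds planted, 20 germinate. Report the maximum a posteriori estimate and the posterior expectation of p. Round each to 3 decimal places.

MAP: 0.689. Posterior mean: 0.681.

Posterior: Beta(12+20, 6+9) = Beta(32, 15).
Mode = (32−1)/(32+15−2) = 31/45 = 0.689.
Mean = 32/(32+15) = 32/47 = 0.681.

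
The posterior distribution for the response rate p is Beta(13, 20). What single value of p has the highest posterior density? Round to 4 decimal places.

0.3871

Mode = (13−1)/(13+20−2) = 12/31 = 0.3871.
Mean = 13/(13+20) = 13/33 = 0.3939.
This is the posterior mode — the MAP estimate.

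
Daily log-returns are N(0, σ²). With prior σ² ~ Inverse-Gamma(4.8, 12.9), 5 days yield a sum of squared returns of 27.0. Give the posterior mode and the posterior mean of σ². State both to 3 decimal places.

posterior mode = 3.181, posterior mean = 4.190

Posterior: Inverse-Gamma(shape = 4.8+5/2 = 7.3, scale = 12.9+27.0/2 = 26.4).
Mode = β/(α+1) = 26.4/8.3 = 3.181.
Mean = β/(α−1) = 26.4/6.3 = 4.190.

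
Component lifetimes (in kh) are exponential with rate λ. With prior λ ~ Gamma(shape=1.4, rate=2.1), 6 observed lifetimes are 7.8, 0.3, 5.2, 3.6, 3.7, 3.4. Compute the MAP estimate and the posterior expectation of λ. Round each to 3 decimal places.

MAP: 0.245. Posterior mean: 0.284.

Σ times = 24.0. Posterior: Gamma(shape = 1.4+6 = 7.4, rate = 2.1+24.0 = 26.1).
Mode = (α−1)/β = 6.4/26.1 = 0.245.
Mean = α/β = 7.4/26.1 = 0.284.
Mean > mode: the posterior has a right tail.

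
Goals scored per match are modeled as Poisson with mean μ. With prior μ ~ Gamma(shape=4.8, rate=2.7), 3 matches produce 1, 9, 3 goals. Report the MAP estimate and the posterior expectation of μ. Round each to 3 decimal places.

μ_MAP = 2.947, E[μ|data] = 3.123

Σ counts = 13. Posterior: Gamma(shape = 4.8+13 = 17.8, rate = 2.7+3 = 5.7).
Mode = (α−1)/β = 16.8/5.7 = 2.947.
Mean = α/β = 17.8/5.7 = 3.123.
Right-skewed posterior ⇒ mode < mean.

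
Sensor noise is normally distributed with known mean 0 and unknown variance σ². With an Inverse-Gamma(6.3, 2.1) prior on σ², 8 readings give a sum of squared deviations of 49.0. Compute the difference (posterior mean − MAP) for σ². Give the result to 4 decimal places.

0.5062

Posterior: Inverse-Gamma(shape = 6.3+8/2 = 10.3, scale = 2.1+49.0/2 = 26.6).
Mode = β/(α+1) = 26.6/11.3 = 2.3540.
Mean = β/(α−1) = 26.6/9.3 = 2.8602.
Difference = 2.8602 − 2.3540 = 0.5062.
Mean > mode: the posterior has a right tail.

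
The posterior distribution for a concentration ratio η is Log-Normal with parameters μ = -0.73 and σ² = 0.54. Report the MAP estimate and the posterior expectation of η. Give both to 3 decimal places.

Mode = exp(μ − σ²) = exp(-1.27) = 0.281.
Mean = exp(μ + σ²/2) = exp(-0.460) = 0.631.
Mean > mode: the posterior has a right tail.

η_MAP = 0.281, E[η|data] = 0.631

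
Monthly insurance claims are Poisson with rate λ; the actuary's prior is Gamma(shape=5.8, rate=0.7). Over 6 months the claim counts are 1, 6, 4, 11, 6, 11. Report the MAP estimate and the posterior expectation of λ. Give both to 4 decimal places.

Σ counts = 39. Posterior: Gamma(shape = 5.8+39 = 44.8, rate = 0.7+6 = 6.7).
Mode = (α−1)/β = 43.8/6.7 = 6.5373.
Mean = α/β = 44.8/6.7 = 6.6866.

MAP = 6.5373, posterior mean = 6.6866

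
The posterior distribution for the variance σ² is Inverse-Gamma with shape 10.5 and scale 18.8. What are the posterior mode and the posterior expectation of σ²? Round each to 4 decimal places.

posterior mode = 1.6348, posterior expectation = 1.9789

Mode = β/(α+1) = 18.8/11.5 = 1.6348.
Mean = β/(α−1) = 18.8/9.5 = 1.9789.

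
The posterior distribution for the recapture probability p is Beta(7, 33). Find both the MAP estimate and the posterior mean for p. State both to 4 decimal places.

Mode = (7−1)/(7+33−2) = 6/38 = 0.1579.
Mean = 7/(7+33) = 7/40 = 0.1750.
The posterior is right-skewed, so the mean exceeds the mode.

MAP: 0.1579. Posterior mean: 0.1750.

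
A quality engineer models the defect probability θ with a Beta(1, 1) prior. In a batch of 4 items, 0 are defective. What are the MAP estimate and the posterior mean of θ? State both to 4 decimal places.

Posterior: Beta(1+0, 1+4) = Beta(1, 5).
Since α = 1 ≤ 1 and β > 1, the Beta density is monotone decreasing on [0,1]; the mode is at 0.
Mean = 1/(1+5) = 0.1667.
Right-skewed posterior ⇒ mode < mean.

MAP: 0.0000. Posterior mean: 0.1667.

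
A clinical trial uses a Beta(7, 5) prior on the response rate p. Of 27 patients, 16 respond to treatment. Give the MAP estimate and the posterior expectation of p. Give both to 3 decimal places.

MAP = 0.595; posterior mean = 0.590

Posterior: Beta(7+16, 5+11) = Beta(23, 16).
Mode = (23−1)/(23+16−2) = 22/37 = 0.595.
Mean = 23/(23+16) = 23/39 = 0.590.
The mean is pulled below the mode by the posterior's left skew.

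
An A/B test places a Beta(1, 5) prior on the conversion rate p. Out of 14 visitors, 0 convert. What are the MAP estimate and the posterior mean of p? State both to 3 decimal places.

MAP = 0.000; posterior mean = 0.050

Posterior: Beta(1+0, 5+14) = Beta(1, 19).
Since α = 1 ≤ 1 and β > 1, the Beta density is monotone decreasing on [0,1]; the mode is at 0.
Mean = 1/(1+19) = 0.050.
The posterior is right-skewed, so the mean exceeds the mode.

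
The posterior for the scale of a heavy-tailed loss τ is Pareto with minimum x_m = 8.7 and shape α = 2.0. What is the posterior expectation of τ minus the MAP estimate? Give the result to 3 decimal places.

8.700

The Pareto density is strictly decreasing on [x_m, ∞), so the mode is x_m = 8.700.
Mean = α·x_m/(α−1) = 2.0·8.7/1.0 = 17.400.
Difference = 17.400 − 8.700 = 8.700.
Mean > mode: the posterior has a right tail.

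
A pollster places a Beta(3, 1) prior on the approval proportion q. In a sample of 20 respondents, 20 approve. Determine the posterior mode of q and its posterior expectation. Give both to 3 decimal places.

MAP = 1.000, posterior mean = 0.958

Posterior: Beta(3+20, 1+0) = Beta(23, 1).
Since β = 1 ≤ 1 and α > 1, the Beta density is monotone increasing on [0,1]; the mode is at 1.
Mean = 23/(23+1) = 0.958.
Left-skewed posterior ⇒ mean < mode.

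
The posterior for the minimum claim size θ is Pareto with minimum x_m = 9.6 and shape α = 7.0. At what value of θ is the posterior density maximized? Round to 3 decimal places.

The Pareto density is strictly decreasing on [x_m, ∞), so the mode is x_m = 9.600.
Mean = α·x_m/(α−1) = 7.0·9.6/6.0 = 11.200.
This is the posterior mode — the MAP estimate.

9.600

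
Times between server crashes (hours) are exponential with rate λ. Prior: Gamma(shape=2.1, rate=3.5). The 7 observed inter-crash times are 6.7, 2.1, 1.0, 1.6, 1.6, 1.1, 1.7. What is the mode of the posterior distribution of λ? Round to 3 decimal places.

0.420

Σ times = 15.8. Posterior: Gamma(shape = 2.1+7 = 9.1, rate = 3.5+15.8 = 19.3).
Mode = (α−1)/β = 8.1/19.3 = 0.420.
Mean = α/β = 9.1/19.3 = 0.472.
This is the posterior mode — the MAP estimate.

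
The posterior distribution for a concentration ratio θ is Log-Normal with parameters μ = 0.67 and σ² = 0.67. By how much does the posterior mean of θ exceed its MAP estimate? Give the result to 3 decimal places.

Mode = exp(μ − σ²) = exp(0.00) = 1.000.
Mean = exp(μ + σ²/2) = exp(1.005) = 2.732.
Difference = 2.732 − 1.000 = 1.732.

1.732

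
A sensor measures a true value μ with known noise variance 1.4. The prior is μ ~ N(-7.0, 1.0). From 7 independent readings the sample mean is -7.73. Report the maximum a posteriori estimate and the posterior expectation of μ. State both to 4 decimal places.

μ_MAP = -7.6083, E[μ|data] = -7.6083

Posterior for μ is Normal. Precision-weighted mean: (1/1.0·-7.0 + 7/1.4·-7.73) / (1/1.0 + 7/1.4) = -7.6083.
A Normal posterior is symmetric, so mode = mean.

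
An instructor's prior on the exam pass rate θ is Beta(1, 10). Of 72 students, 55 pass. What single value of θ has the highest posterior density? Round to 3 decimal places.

Posterior: Beta(1+55, 10+17) = Beta(56, 27).
Mode = (56−1)/(56+27−2) = 55/81 = 0.679.
Mean = 56/(56+27) = 56/83 = 0.675.
This is the posterior mode — the MAP estimate.

0.679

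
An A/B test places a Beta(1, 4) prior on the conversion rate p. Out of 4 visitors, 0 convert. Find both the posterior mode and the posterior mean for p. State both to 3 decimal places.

Posterior: Beta(1+0, 4+4) = Beta(1, 8).
Since α = 1 ≤ 1 and β > 1, the Beta density is monotone decreasing on [0,1]; the mode is at 0.
Mean = 1/(1+8) = 0.111.
Mean > mode: the posterior has a right tail.

posterior mode = 0.000, posterior mean = 0.111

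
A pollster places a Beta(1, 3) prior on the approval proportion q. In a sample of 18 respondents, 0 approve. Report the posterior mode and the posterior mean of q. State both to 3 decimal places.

MAP = 0.000, posterior mean = 0.045

Posterior: Beta(1+0, 3+18) = Beta(1, 21).
Since α = 1 ≤ 1 and β > 1, the Beta density is monotone decreasing on [0,1]; the mode is at 0.
Mean = 1/(1+21) = 0.045.
The posterior is right-skewed, so the mean exceeds the mode.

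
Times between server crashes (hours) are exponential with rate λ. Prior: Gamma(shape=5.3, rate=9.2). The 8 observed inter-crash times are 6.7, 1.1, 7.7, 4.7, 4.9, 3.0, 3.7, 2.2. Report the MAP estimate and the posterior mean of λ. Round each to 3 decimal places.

MAP = 0.285; posterior mean = 0.308

Σ times = 34.0. Posterior: Gamma(shape = 5.3+8 = 13.3, rate = 9.2+34.0 = 43.2).
Mode = (α−1)/β = 12.3/43.2 = 0.285.
Mean = α/β = 13.3/43.2 = 0.308.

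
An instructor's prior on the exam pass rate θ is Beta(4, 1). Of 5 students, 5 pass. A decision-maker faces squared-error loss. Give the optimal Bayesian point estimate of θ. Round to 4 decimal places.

0.9000

Posterior: Beta(4+5, 1+0) = Beta(9, 1).
Since β = 1 ≤ 1 and α > 1, the Beta density is monotone increasing on [0,1]; the mode is at 1.
Mean = 9/(9+1) = 0.9000.
Squared-error loss ⇒ the optimal estimator is the posterior mean.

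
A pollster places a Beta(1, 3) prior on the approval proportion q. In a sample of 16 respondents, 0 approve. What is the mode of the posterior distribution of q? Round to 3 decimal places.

Posterior: Beta(1+0, 3+16) = Beta(1, 19).
Since α = 1 ≤ 1 and β > 1, the Beta density is monotone decreasing on [0,1]; the mode is at 0.
Mean = 1/(1+19) = 0.050.
This is the posterior mode — the MAP estimate.

0.000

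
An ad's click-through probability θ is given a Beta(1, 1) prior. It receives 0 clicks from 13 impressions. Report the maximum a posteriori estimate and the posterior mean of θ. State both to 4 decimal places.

Posterior: Beta(1+0, 1+13) = Beta(1, 14).
Since α = 1 ≤ 1 and β > 1, the Beta density is monotone decreasing on [0,1]; the mode is at 0.
Mean = 1/(1+14) = 0.0667.
Mean > mode: the posterior has a right tail.

maximum a posteriori estimate = 0.0000, posterior mean = 0.0667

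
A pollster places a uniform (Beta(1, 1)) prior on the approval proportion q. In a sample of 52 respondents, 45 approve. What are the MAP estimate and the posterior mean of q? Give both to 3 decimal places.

Posterior: Beta(1+45, 1+7) = Beta(46, 8).
Mode = (46−1)/(46+8−2) = 45/52 = 0.865.
With a flat prior the MAP equals the MLE, 45/52.
Mean = 46/(46+8) = 46/54 = 0.852.
The posterior is left-skewed, so the mode exceeds the mean.

q_MAP = 0.865, E[q|data] = 0.852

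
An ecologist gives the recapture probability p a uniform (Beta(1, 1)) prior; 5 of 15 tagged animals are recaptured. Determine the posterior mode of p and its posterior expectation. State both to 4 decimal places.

Posterior: Beta(1+5, 1+10) = Beta(6, 11).
Mode = (6−1)/(6+11−2) = 5/15 = 0.3333.
With a flat prior the MAP equals the MLE, 5/15.
Mean = 6/(6+11) = 6/17 = 0.3529.
The posterior is right-skewed, so the mean exceeds the mode.

MAP: 0.3333. Posterior mean: 0.3529.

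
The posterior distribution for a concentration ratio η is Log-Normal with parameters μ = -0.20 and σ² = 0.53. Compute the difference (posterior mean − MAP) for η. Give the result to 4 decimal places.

Mode = exp(μ − σ²) = exp(-0.73) = 0.4819.
Mean = exp(μ + σ²/2) = exp(0.065) = 1.0672.
Difference = 1.0672 − 0.4819 = 0.5853.

0.5853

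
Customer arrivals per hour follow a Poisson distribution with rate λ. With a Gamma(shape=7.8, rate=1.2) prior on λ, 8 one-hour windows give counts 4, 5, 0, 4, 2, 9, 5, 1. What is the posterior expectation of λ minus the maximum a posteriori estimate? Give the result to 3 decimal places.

Σ counts = 30. Posterior: Gamma(shape = 7.8+30 = 37.8, rate = 1.2+8 = 9.2).
Mode = (α−1)/β = 36.8/9.2 = 4.000.
Mean = α/β = 37.8/9.2 = 4.109.
Difference = 4.109 − 4.000 = 0.109.
The mean is pulled above the mode by the posterior's right skew.

0.109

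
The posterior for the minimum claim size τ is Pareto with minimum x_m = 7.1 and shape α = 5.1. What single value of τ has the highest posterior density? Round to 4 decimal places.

The Pareto density is strictly decreasing on [x_m, ∞), so the mode is x_m = 7.1000.
Mean = α·x_m/(α−1) = 5.1·7.1/4.1 = 8.8317.
This is the posterior mode — the MAP estimate.

7.1000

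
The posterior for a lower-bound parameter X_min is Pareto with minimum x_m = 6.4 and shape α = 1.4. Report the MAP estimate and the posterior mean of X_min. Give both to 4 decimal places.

MAP estimate = 6.4000, posterior mean = 22.4000

The Pareto density is strictly decreasing on [x_m, ∞), so the mode is x_m = 6.4000.
Mean = α·x_m/(α−1) = 1.4·6.4/0.4 = 22.4000.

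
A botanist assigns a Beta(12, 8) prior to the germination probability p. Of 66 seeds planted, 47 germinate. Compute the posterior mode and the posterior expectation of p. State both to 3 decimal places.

MAP = 0.690, posterior mean = 0.686

Posterior: Beta(12+47, 8+19) = Beta(59, 27).
Mode = (59−1)/(59+27−2) = 58/84 = 0.690.
Mean = 59/(59+27) = 59/86 = 0.686.
Left-skewed posterior ⇒ mean < mode.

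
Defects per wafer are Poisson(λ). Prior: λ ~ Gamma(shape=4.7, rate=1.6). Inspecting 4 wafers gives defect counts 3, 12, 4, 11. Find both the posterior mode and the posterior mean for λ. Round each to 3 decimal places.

λ_MAP = 6.018, E[λ|data] = 6.196

Σ counts = 30. Posterior: Gamma(shape = 4.7+30 = 34.7, rate = 1.6+4 = 5.6).
Mode = (α−1)/β = 33.7/5.6 = 6.018.
Mean = α/β = 34.7/5.6 = 6.196.
Mean > mode: the posterior has a right tail.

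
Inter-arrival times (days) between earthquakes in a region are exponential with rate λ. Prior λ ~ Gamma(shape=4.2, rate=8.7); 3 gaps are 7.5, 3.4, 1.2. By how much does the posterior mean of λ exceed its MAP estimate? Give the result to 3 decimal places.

Σ times = 12.1. Posterior: Gamma(shape = 4.2+3 = 7.2, rate = 8.7+12.1 = 20.8).
Mode = (α−1)/β = 6.2/20.8 = 0.298.
Mean = α/β = 7.2/20.8 = 0.346.
Difference = 0.346 − 0.298 = 0.048.

0.048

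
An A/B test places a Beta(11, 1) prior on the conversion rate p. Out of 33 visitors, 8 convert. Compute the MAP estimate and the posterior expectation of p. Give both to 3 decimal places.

Posterior: Beta(11+8, 1+25) = Beta(19, 26).
Mode = (19−1)/(19+26−2) = 18/43 = 0.419.
Mean = 19/(19+26) = 19/45 = 0.422.

MAP: 0.419. Posterior mean: 0.422.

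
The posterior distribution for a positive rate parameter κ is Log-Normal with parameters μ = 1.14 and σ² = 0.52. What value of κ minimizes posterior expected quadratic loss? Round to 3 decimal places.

4.055

Mode = exp(μ − σ²) = exp(0.62) = 1.859.
Mean = exp(μ + σ²/2) = exp(1.400) = 4.055.
Quadratic loss ⇒ the optimal estimator is the posterior mean.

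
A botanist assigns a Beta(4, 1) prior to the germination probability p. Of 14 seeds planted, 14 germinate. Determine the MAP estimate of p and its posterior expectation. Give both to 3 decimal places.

Posterior: Beta(4+14, 1+0) = Beta(18, 1).
Since β = 1 ≤ 1 and α > 1, the Beta density is monotone increasing on [0,1]; the mode is at 1.
Mean = 18/(18+1) = 0.947.

MAP estimate = 1.000, posterior expectation = 0.947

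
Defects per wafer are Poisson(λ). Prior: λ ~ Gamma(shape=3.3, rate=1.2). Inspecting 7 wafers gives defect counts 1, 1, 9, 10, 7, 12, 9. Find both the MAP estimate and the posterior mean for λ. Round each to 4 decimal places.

Σ counts = 49. Posterior: Gamma(shape = 3.3+49 = 52.3, rate = 1.2+7 = 8.2).
Mode = (α−1)/β = 51.3/8.2 = 6.2561.
Mean = α/β = 52.3/8.2 = 6.3780.

MAP = 6.2561; posterior mean = 6.3780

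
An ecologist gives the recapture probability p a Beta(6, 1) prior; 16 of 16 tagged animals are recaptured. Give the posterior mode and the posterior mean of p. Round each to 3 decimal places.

Posterior: Beta(6+16, 1+0) = Beta(22, 1).
Since β = 1 ≤ 1 and α > 1, the Beta density is monotone increasing on [0,1]; the mode is at 1.
Mean = 22/(22+1) = 0.957.
Left-skewed posterior ⇒ mean < mode.

MAP: 1.000. Posterior mean: 0.957.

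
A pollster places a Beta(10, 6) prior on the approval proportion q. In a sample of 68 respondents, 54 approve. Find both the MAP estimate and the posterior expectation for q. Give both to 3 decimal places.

q_MAP = 0.768, E[q|data] = 0.762

Posterior: Beta(10+54, 6+14) = Beta(64, 20).
Mode = (64−1)/(64+20−2) = 63/82 = 0.768.
Mean = 64/(64+20) = 64/84 = 0.762.
The posterior is left-skewed, so the mode exceeds the mean.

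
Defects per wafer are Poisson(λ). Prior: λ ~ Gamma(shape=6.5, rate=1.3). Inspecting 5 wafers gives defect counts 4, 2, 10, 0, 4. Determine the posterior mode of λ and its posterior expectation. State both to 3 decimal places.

Σ counts = 20. Posterior: Gamma(shape = 6.5+20 = 26.5, rate = 1.3+5 = 6.3).
Mode = (α−1)/β = 25.5/6.3 = 4.048.
Mean = α/β = 26.5/6.3 = 4.206.
The mean is pulled above the mode by the posterior's right skew.

MAP = 4.048; posterior mean = 4.206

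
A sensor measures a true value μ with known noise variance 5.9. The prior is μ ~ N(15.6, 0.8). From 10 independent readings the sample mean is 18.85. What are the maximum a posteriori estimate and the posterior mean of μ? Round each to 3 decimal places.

maximum a posteriori estimate = 17.471, posterior mean = 17.471

Posterior for μ is Normal. Precision-weighted mean: (1/0.8·15.6 + 10/5.9·18.85) / (1/0.8 + 10/5.9) = 17.471.
A Normal posterior is symmetric, so mode = mean.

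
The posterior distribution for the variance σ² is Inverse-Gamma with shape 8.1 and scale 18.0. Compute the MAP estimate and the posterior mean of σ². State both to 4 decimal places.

MAP: 1.9780. Posterior mean: 2.5352.

Mode = β/(α+1) = 18.0/9.1 = 1.9780.
Mean = β/(α−1) = 18.0/7.1 = 2.5352.
The posterior is right-skewed, so the mean exceeds the mode.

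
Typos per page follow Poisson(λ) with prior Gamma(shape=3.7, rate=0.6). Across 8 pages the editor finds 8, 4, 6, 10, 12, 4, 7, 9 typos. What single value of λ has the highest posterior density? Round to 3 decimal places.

Σ counts = 60. Posterior: Gamma(shape = 3.7+60 = 63.7, rate = 0.6+8 = 8.6).
Mode = (α−1)/β = 62.7/8.6 = 7.291.
Mean = α/β = 63.7/8.6 = 7.407.
This is the posterior mode — the MAP estimate.

7.291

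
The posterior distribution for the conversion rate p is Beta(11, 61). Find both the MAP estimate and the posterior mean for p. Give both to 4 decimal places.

p_MAP = 0.1429, E[p|data] = 0.1528

Mode = (11−1)/(11+61−2) = 10/70 = 0.1429.
Mean = 11/(11+61) = 11/72 = 0.1528.
Mean > mode: the posterior has a right tail.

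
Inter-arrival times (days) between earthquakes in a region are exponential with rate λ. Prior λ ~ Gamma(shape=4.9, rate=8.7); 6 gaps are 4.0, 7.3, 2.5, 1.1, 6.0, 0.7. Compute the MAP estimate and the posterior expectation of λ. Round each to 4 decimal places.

MAP: 0.3267. Posterior mean: 0.3597.

Σ times = 21.6. Posterior: Gamma(shape = 4.9+6 = 10.9, rate = 8.7+21.6 = 30.3).
Mode = (α−1)/β = 9.9/30.3 = 0.3267.
Mean = α/β = 10.9/30.3 = 0.3597.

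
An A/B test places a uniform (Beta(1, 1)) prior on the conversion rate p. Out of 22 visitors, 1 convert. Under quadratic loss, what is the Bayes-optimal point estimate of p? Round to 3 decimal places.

Posterior: Beta(1+1, 1+21) = Beta(2, 22).
Mode = (2−1)/(2+22−2) = 1/22 = 0.045.
With a flat prior the MAP equals the MLE, 1/22.
Mean = 2/(2+22) = 2/24 = 0.083.
Quadratic loss ⇒ the optimal estimator is the posterior mean.

0.083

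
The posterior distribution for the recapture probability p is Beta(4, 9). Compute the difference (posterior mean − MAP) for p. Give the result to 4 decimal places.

0.0350

Mode = (4−1)/(4+9−2) = 3/11 = 0.2727.
Mean = 4/(4+9) = 4/13 = 0.3077.
Difference = 0.3077 − 0.2727 = 0.0350.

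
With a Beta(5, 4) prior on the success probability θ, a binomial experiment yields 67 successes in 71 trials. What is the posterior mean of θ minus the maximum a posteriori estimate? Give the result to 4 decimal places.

-0.0103

Posterior: Beta(5+67, 4+4) = Beta(72, 8).
Mode = (72−1)/(72+8−2) = 71/78 = 0.9103.
Mean = 72/(72+8) = 72/80 = 0.9000.
Difference = 0.9000 − 0.9103 = -0.0103.
The posterior is left-skewed, so the mode exceeds the mean.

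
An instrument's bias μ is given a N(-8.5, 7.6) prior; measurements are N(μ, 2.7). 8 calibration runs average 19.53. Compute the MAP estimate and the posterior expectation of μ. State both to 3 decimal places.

MAP = 18.338; posterior mean = 18.338

Posterior for μ is Normal. Precision-weighted mean: (1/7.6·-8.5 + 8/2.7·19.53) / (1/7.6 + 8/2.7) = 18.338.
A Normal posterior is symmetric, so mode = mean.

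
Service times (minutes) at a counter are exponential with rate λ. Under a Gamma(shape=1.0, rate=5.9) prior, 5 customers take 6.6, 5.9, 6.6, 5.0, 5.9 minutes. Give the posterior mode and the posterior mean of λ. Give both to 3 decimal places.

Σ times = 30.0. Posterior: Gamma(shape = 1.0+5 = 6.0, rate = 5.9+30.0 = 35.9).
Mode = (α−1)/β = 5.0/35.9 = 0.139.
Mean = α/β = 6.0/35.9 = 0.167.
The mean is pulled above the mode by the posterior's right skew.

λ_MAP = 0.139, E[λ|data] = 0.167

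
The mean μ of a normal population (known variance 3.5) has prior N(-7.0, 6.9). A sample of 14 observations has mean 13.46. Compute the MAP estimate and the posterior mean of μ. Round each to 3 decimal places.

Posterior for μ is Normal. Precision-weighted mean: (1/6.9·-7.0 + 14/3.5·13.46) / (1/6.9 + 14/3.5) = 12.745.
A Normal posterior is symmetric, so mode = mean.

MAP estimate = 12.745, posterior mean = 12.745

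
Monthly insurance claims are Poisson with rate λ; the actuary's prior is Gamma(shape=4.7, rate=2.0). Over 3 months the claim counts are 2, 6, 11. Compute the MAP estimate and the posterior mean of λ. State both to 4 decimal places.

λ_MAP = 4.5400, E[λ|data] = 4.7400

Σ counts = 19. Posterior: Gamma(shape = 4.7+19 = 23.7, rate = 2.0+3 = 5.0).
Mode = (α−1)/β = 22.7/5.0 = 4.5400.
Mean = α/β = 23.7/5.0 = 4.7400.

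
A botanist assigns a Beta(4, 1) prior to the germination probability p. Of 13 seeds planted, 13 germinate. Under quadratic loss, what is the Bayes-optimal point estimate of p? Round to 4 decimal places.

Posterior: Beta(4+13, 1+0) = Beta(17, 1).
Since β = 1 ≤ 1 and α > 1, the Beta density is monotone increasing on [0,1]; the mode is at 1.
Mean = 17/(17+1) = 0.9444.
Quadratic loss ⇒ the optimal estimator is the posterior mean.

0.9444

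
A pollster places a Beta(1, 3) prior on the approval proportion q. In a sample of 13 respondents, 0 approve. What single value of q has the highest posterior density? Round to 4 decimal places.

Posterior: Beta(1+0, 3+13) = Beta(1, 16).
Since α = 1 ≤ 1 and β > 1, the Beta density is monotone decreasing on [0,1]; the mode is at 0.
Mean = 1/(1+16) = 0.0588.
This is the posterior mode — the MAP estimate.

0.0000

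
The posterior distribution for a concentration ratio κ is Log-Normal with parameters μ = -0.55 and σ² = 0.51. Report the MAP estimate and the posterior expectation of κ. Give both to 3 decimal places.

MAP: 0.346. Posterior mean: 0.745.

Mode = exp(μ − σ²) = exp(-1.06) = 0.346.
Mean = exp(μ + σ²/2) = exp(-0.295) = 0.745.
Mean > mode: the posterior has a right tail.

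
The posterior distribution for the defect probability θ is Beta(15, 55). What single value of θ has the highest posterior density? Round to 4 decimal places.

0.2059

Mode = (15−1)/(15+55−2) = 14/68 = 0.2059.
Mean = 15/(15+55) = 15/70 = 0.2143.
This is the posterior mode — the MAP estimate.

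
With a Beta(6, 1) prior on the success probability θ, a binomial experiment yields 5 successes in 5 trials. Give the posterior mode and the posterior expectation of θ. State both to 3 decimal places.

Posterior: Beta(6+5, 1+0) = Beta(11, 1).
Since β = 1 ≤ 1 and α > 1, the Beta density is monotone increasing on [0,1]; the mode is at 1.
Mean = 11/(11+1) = 0.917.
The posterior is left-skewed, so the mode exceeds the mean.

MAP = 1.000, posterior mean = 0.917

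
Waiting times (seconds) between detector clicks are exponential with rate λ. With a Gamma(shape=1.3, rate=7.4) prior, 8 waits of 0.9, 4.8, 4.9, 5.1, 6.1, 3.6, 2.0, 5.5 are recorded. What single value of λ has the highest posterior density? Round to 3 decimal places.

0.206

Σ times = 32.9. Posterior: Gamma(shape = 1.3+8 = 9.3, rate = 7.4+32.9 = 40.3).
Mode = (α−1)/β = 8.3/40.3 = 0.206.
Mean = α/β = 9.3/40.3 = 0.231.
This is the posterior mode — the MAP estimate.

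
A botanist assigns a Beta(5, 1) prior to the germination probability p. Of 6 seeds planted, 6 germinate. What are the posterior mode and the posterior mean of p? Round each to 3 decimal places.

MAP = 1.000; posterior mean = 0.917

Posterior: Beta(5+6, 1+0) = Beta(11, 1).
Since β = 1 ≤ 1 and α > 1, the Beta density is monotone increasing on [0,1]; the mode is at 1.
Mean = 11/(11+1) = 0.917.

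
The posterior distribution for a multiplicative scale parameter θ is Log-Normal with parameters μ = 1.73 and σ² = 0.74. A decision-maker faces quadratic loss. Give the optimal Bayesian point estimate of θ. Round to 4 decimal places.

8.1662

Mode = exp(μ − σ²) = exp(0.99) = 2.6912.
Mean = exp(μ + σ²/2) = exp(2.100) = 8.1662.
Quadratic loss ⇒ the optimal estimator is the posterior mean.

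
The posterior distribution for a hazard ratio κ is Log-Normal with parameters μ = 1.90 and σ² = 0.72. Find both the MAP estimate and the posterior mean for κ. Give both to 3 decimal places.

Mode = exp(μ − σ²) = exp(1.18) = 3.254.
Mean = exp(μ + σ²/2) = exp(2.260) = 9.583.

κ_MAP = 3.254, E[κ|data] = 9.583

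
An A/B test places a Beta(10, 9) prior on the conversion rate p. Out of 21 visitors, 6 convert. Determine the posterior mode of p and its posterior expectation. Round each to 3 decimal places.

MAP = 0.395, posterior mean = 0.400

Posterior: Beta(10+6, 9+15) = Beta(16, 24).
Mode = (16−1)/(16+24−2) = 15/38 = 0.395.
Mean = 16/(16+24) = 16/40 = 0.400.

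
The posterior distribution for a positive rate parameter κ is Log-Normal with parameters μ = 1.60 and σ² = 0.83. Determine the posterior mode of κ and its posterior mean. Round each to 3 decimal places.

κ_MAP = 2.160, E[κ|data] = 7.501

Mode = exp(μ − σ²) = exp(0.77) = 2.160.
Mean = exp(μ + σ²/2) = exp(2.015) = 7.501.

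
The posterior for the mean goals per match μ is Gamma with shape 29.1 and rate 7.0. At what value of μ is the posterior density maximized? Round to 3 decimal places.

Mode = (α−1)/β = 28.1/7.0 = 4.014.
Mean = α/β = 29.1/7.0 = 4.157.
This is the posterior mode — the MAP estimate.

4.014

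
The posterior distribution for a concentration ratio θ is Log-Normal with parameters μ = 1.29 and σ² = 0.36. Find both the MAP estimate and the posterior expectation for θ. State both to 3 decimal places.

θ_MAP = 2.535, E[θ|data] = 4.349

Mode = exp(μ − σ²) = exp(0.93) = 2.535.
Mean = exp(μ + σ²/2) = exp(1.470) = 4.349.
Right-skewed posterior ⇒ mode < mean.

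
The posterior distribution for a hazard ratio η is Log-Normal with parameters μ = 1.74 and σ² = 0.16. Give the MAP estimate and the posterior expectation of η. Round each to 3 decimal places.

Mode = exp(μ − σ²) = exp(1.58) = 4.855.
Mean = exp(μ + σ²/2) = exp(1.820) = 6.172.
The posterior is right-skewed, so the mean exceeds the mode.

MAP = 4.855; posterior mean = 6.172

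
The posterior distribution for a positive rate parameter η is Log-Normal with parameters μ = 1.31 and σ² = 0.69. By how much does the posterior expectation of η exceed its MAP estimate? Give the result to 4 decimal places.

3.3742

Mode = exp(μ − σ²) = exp(0.62) = 1.8589.
Mean = exp(μ + σ²/2) = exp(1.655) = 5.2331.
Difference = 5.2331 − 1.8589 = 3.3742.
Mean > mode: the posterior has a right tail.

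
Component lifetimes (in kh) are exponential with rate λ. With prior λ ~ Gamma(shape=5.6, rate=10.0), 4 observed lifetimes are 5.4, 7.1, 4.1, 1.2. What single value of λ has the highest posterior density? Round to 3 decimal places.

0.309

Σ times = 17.8. Posterior: Gamma(shape = 5.6+4 = 9.6, rate = 10.0+17.8 = 27.8).
Mode = (α−1)/β = 8.6/27.8 = 0.309.
Mean = α/β = 9.6/27.8 = 0.345.
This is the posterior mode — the MAP estimate.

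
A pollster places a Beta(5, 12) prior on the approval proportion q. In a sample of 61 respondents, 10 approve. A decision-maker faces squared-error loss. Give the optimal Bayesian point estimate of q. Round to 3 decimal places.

0.192

Posterior: Beta(5+10, 12+51) = Beta(15, 63).
Mode = (15−1)/(15+63−2) = 14/76 = 0.184.
Mean = 15/(15+63) = 15/78 = 0.192.
Squared-error loss ⇒ the optimal estimator is the posterior mean.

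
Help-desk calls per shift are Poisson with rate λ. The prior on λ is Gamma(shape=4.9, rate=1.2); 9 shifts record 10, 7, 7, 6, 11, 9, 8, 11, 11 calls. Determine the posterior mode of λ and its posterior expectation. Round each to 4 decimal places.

Σ counts = 80. Posterior: Gamma(shape = 4.9+80 = 84.9, rate = 1.2+9 = 10.2).
Mode = (α−1)/β = 83.9/10.2 = 8.2255.
Mean = α/β = 84.9/10.2 = 8.3235.

MAP = 8.2255, posterior mean = 8.3235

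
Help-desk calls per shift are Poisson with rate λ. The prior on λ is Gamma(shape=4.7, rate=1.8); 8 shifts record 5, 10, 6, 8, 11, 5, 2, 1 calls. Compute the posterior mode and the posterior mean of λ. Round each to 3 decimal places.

Σ counts = 48. Posterior: Gamma(shape = 4.7+48 = 52.7, rate = 1.8+8 = 9.8).
Mode = (α−1)/β = 51.7/9.8 = 5.276.
Mean = α/β = 52.7/9.8 = 5.378.

MAP: 5.276. Posterior mean: 5.378.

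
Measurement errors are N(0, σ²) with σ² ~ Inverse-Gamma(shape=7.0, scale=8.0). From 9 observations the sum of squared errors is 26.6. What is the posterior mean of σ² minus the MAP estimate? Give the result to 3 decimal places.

0.325

Posterior: Inverse-Gamma(shape = 7.0+9/2 = 11.5, scale = 8.0+26.6/2 = 21.3).
Mode = β/(α+1) = 21.3/12.5 = 1.704.
Mean = β/(α−1) = 21.3/10.5 = 2.029.
Difference = 2.029 − 1.704 = 0.325.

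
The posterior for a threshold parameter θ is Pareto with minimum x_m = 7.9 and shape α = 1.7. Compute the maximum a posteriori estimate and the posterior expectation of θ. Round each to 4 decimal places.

The Pareto density is strictly decreasing on [x_m, ∞), so the mode is x_m = 7.9000.
Mean = α·x_m/(α−1) = 1.7·7.9/0.7 = 19.1857.
The mean is pulled above the mode by the posterior's right skew.

MAP: 7.9000. Posterior mean: 19.1857.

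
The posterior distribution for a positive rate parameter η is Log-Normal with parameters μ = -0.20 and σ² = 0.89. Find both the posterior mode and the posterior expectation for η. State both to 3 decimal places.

posterior mode = 0.336, posterior expectation = 1.278

Mode = exp(μ − σ²) = exp(-1.09) = 0.336.
Mean = exp(μ + σ²/2) = exp(0.245) = 1.278.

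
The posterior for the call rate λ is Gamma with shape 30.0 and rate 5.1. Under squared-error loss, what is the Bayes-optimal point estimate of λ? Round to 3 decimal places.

Mode = (α−1)/β = 29.0/5.1 = 5.686.
Mean = α/β = 30.0/5.1 = 5.882.
Squared-error loss ⇒ the optimal estimator is the posterior mean.

5.882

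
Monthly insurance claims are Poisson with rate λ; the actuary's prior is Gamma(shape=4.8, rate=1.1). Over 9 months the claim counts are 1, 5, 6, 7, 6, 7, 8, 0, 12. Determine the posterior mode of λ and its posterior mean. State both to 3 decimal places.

MAP = 5.525, posterior mean = 5.624

Σ counts = 52. Posterior: Gamma(shape = 4.8+52 = 56.8, rate = 1.1+9 = 10.1).
Mode = (α−1)/β = 55.8/10.1 = 5.525.
Mean = α/β = 56.8/10.1 = 5.624.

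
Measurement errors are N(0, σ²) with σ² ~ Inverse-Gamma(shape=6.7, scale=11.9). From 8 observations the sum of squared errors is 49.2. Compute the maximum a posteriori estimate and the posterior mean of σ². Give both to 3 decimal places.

MAP: 3.120. Posterior mean: 3.763.

Posterior: Inverse-Gamma(shape = 6.7+8/2 = 10.7, scale = 11.9+49.2/2 = 36.5).
Mode = β/(α+1) = 36.5/11.7 = 3.120.
Mean = β/(α−1) = 36.5/9.7 = 3.763.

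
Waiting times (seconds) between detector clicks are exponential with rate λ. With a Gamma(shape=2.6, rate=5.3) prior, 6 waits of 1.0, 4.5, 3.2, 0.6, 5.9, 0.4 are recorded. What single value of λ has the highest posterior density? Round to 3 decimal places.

Σ times = 15.6. Posterior: Gamma(shape = 2.6+6 = 8.6, rate = 5.3+15.6 = 20.9).
Mode = (α−1)/β = 7.6/20.9 = 0.364.
Mean = α/β = 8.6/20.9 = 0.411.
This is the posterior mode — the MAP estimate.

0.364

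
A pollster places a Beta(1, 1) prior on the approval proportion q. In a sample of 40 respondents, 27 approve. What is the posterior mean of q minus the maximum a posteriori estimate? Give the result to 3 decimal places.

-0.008

Posterior: Beta(1+27, 1+13) = Beta(28, 14).
Mode = (28−1)/(28+14−2) = 27/40 = 0.675.
With a flat prior the MAP equals the MLE, 27/40.
Mean = 28/(28+14) = 28/42 = 0.667.
Difference = 0.667 − 0.675 = -0.008.
Left-skewed posterior ⇒ mean < mode.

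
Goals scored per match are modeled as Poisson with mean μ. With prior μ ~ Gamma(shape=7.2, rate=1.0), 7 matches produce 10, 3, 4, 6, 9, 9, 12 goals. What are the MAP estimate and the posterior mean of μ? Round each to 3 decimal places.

MAP: 7.400. Posterior mean: 7.525.

Σ counts = 53. Posterior: Gamma(shape = 7.2+53 = 60.2, rate = 1.0+7 = 8.0).
Mode = (α−1)/β = 59.2/8.0 = 7.400.
Mean = α/β = 60.2/8.0 = 7.525.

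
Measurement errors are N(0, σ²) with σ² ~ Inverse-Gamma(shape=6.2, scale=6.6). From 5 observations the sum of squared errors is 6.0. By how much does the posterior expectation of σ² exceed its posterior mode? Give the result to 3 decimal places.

0.257

Posterior: Inverse-Gamma(shape = 6.2+5/2 = 8.7, scale = 6.6+6.0/2 = 9.6).
Mode = β/(α+1) = 9.6/9.7 = 0.990.
Mean = β/(α−1) = 9.6/7.7 = 1.247.
Difference = 1.247 − 0.990 = 0.257.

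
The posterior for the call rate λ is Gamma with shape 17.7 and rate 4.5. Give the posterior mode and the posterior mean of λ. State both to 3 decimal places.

Mode = (α−1)/β = 16.7/4.5 = 3.711.
Mean = α/β = 17.7/4.5 = 3.933.

MAP = 3.711; posterior mean = 3.933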